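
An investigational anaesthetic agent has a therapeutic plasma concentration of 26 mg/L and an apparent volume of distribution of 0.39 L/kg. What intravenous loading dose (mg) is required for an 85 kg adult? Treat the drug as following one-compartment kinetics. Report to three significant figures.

Total Vd = 0.39 × 85 = 33.15 L
The loading dose fills Vd to the target concentration.
LD = Vd × C = 33.15 × 26.00 = 861.9 mg

862 mg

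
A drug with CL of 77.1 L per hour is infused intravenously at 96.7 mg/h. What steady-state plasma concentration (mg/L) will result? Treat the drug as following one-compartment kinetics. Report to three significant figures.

1.25 mg/L

Css = rate / CL = 96.7 / 77.10 = 1.254 mg/L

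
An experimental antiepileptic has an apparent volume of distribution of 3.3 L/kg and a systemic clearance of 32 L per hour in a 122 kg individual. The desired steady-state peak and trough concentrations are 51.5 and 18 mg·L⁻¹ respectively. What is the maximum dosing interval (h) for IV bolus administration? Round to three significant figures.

13.2 h

Vd(total) = 122 kg × 3.3 L/kg = 402.6 L
k = CL / Vd = 32.00 / 402.6 = 0.07948 h⁻¹
Between IV bolus doses, concentration decays as C = C₀·e^(−kτ), so C_peak/C_trough = e^(kτ).
τ_max = ln(C_peak/C_trough) / k = ln(51.5/18) / 0.07948 = 1.051 / 0.07948 = 13.22 h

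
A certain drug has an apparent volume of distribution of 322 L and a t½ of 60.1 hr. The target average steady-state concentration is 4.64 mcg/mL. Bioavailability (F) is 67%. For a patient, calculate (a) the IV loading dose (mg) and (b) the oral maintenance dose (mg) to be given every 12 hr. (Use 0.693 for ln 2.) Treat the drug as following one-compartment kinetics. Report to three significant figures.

LD = Vd × C = 322.0 × 4.64 = 1494 mg
CL = 0.693 × Vd / t½ = 0.693 × 322.0 / 60.1 = 3.713 L/h
D = CL × Css × τ / F = 3.713 × 4.64 × 12 / 0.67 = 308.6 mg

(a) 1490 mg; (b) 309 mg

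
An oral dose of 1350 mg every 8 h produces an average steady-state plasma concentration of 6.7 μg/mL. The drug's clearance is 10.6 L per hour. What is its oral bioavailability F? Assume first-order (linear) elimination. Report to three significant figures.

0.421

F·D/τ = CL·Css at steady state → F = CL·Css·τ / D.
F = 10.6 × 6.7 × 8 / 1350 = 0.421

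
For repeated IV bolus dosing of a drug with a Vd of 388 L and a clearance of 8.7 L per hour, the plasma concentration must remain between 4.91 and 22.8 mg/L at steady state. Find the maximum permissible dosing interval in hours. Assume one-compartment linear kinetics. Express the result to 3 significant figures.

68.5 h

k = CL / Vd = 8.700 / 388.0 = 0.02242 h⁻¹
Between IV bolus doses, concentration decays as C = C₀·e^(−kτ), so C_peak/C_trough = e^(kτ).
τ_max = ln(C_peak/C_trough) / k = ln(22.8/4.91) / 0.02242 = 1.535 / 0.02242 = 68.47 h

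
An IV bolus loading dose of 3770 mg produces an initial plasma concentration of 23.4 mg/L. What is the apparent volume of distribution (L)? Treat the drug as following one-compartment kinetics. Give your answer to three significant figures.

161 L

Immediately after an IV bolus, C₀ = Dose / Vd, so Vd = Dose / C₀.
Vd = 3770 / 23.4 = 161.1 L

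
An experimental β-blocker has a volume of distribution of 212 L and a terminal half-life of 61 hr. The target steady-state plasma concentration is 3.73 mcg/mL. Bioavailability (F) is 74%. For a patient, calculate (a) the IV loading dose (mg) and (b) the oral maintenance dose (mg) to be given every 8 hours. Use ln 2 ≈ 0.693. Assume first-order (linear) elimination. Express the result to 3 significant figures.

(a) 791 mg; (b) 97.1 mg

LD = Vd × C = 212.0 × 3.73 = 790.8 mg
CL = 0.693 × Vd / t½ = 0.693 × 212.0 / 61 = 2.408 L/h
D = CL × Css × τ / F = 2.408 × 3.73 × 8 / 0.74 = 97.10 mg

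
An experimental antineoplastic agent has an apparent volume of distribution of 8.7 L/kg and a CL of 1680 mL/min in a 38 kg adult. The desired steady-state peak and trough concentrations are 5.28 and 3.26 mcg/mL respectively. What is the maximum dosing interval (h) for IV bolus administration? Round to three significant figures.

Vd = 8.7 L/kg × 38 kg = 330.6 L
CL = 1680 mL/min × 60/1000 = 100.8 L/h
k = CL / Vd = 100.8 / 330.6 = 0.3049 h⁻¹
Between IV bolus doses, concentration decays as C = C₀·e^(−kτ), so C_peak/C_trough = e^(kτ).
τ_max = ln(C_peak/C_trough) / k = ln(5.28/3.26) / 0.3049 = 0.4822 / 0.3049 = 1.582 h

1.58 h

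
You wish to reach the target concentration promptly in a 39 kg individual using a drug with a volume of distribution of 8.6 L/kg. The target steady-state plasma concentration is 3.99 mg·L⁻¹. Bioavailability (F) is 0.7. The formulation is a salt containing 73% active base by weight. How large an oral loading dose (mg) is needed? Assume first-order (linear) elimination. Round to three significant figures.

Vd(total) = 39 kg × 8.6 L/kg = 335.4 L
LD = Vd × C / F / S = 335.4 × 3.990 / 0.7 / 0.73 = 2619 mg

2620 mg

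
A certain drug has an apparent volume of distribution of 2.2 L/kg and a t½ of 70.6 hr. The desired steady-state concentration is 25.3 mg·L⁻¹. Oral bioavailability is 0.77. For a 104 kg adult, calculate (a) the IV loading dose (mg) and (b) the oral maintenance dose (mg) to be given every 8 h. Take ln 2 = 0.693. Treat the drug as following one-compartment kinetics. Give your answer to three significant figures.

(a) 5790 mg; (b) 590 mg

Total Vd = 2.2 × 104 = 228.8 L
LD = Vd × C = 228.8 × 25.3 = 5789 mg
CL = 0.693 × Vd / t½ = 0.693 × 228.8 / 70.6 = 2.246 L/h
D = CL × Css × τ / F = 2.246 × 25.3 × 8 / 0.77 = 590.4 mg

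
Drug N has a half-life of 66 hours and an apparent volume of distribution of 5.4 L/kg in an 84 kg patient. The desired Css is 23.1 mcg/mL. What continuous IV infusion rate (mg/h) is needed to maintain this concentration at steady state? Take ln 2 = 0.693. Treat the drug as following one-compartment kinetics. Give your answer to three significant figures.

Vd = 5.4 L/kg × 84 kg = 453.6 L
CL = ln 2 · Vd / t½ = 0.693 × 453.6 / 66 = 4.763 L/h
Infusion rate = CL × Css = 4.763 × 23.1 = 110.0 mg/h

110 mg/h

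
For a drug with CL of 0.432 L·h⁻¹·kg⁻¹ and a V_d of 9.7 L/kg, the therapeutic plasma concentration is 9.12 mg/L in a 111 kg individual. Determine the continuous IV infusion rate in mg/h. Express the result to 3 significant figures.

CL = 0.432 L·h⁻¹·kg⁻¹ × 111 kg = 47.95 L/h
Rate = CL × Css = 47.95 × 9.12 = 437.3 mg/h

437 mg/h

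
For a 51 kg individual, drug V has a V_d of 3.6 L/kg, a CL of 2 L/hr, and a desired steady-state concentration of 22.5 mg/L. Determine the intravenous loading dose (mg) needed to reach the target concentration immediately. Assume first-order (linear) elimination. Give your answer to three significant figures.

Vd(total) = 51 kg × 3.6 L/kg = 183.6 L
LD = Vd × C = 183.6 × 22.50 = 4131 mg

4130 mg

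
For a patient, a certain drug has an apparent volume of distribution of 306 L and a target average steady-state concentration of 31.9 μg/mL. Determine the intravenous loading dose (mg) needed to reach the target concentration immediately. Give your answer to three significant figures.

9760 mg

LD = Vd × C = 306.0 × 31.90 = 9761 mg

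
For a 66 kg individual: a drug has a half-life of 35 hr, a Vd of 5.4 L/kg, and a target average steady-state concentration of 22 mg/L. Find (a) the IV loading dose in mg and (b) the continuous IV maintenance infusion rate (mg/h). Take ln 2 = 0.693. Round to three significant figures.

(a) 7840 mg; (b) 155 mg/h

Vd(total) = 66 kg × 5.4 L/kg = 356.4 L
LD = Vd × C = 356.4 × 22 = 7841 mg
CL = 0.693 × Vd / t½ = 0.693 × 356.4 / 35 = 7.057 L/h
Infusion rate = CL × Css = 7.057 × 22 = 155.3 mg/h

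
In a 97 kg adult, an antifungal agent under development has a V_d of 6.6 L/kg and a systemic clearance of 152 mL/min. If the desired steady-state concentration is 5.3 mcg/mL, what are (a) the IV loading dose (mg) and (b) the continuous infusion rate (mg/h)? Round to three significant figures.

Total Vd = 6.6 × 97 = 640.2 L
LD = Vd · C_target = 640.2 × 5.3 = 3393 mg
CL = 152 mL/min × 60/1000 = 9.120 L/h
Maintenance: replace elimination → rate = CL × Css = 9.120 × 5.3 = 48.34 mg/h

(a) 3390 mg; (b) 48.3 mg/h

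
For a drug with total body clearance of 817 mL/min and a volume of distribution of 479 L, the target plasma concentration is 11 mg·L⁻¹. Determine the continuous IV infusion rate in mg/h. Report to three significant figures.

CL = 817 mL/min = 817 × 0.06 = 49.02 L/h
R₀ = 49.02 × 11 = 539.2 mg/h

539 mg/h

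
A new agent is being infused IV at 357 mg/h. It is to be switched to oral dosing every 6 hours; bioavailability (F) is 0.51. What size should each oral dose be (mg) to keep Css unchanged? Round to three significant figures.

To maintain the same Css, the systemic dosing rate must be unchanged: F·D/τ = infusion rate.
D = rate × τ / F = 357 × 6 / 0.51 = 4200 mg

4200 mg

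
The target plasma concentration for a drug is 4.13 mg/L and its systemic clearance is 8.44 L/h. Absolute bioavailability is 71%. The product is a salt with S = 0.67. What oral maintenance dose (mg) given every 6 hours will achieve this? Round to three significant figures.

440 mg

D = CL × Css × τ / F / S = 8.440 × 4.13 × 6 / 0.71 / 0.67 = 439.7 mg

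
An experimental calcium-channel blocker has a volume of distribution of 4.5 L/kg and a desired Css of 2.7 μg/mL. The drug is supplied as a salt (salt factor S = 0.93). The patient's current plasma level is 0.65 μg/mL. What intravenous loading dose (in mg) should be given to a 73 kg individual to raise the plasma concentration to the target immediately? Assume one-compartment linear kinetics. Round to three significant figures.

724 mg

Vd = 4.5 L/kg × 73 kg = 328.5 L
Concentration deficit ΔC = 2.7 − 0.65 = 2.050 mg/L
LD = Vd × ΔC / S = 328.5 × 2.050 / 0.93 = 724.1 mg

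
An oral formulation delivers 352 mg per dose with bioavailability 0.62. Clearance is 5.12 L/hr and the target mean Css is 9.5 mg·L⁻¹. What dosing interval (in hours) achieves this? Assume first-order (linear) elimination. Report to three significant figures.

F·D/τ = CL·Css → τ = F·D / (CL·Css).
τ = 0.62 × 352 / (5.12 × 9.5) = 4.487 h

4.49 h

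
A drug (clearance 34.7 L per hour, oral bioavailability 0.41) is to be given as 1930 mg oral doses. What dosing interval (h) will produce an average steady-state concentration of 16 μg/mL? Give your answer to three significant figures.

1.43 h

F·D/τ = CL·Css → τ = F·D / (CL·Css).
τ = 0.41 × 1930 / (34.7 × 16) = 1.425 h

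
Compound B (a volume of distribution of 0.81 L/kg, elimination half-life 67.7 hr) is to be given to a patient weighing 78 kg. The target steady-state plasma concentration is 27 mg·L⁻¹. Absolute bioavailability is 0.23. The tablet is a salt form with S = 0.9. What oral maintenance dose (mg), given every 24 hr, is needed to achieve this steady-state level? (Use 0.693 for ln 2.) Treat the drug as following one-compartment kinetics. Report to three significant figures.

Vd(total) = 78 kg × 0.81 L/kg = 63.18 L
CL = ln 2 · Vd / t½ = 0.693 × 63.18 / 67.7 = 0.6467 L/h
D = CL × Css × τ / F / S = 0.6467 × 27 × 24 / 0.23 / 0.9 = 2024 mg

2020 mg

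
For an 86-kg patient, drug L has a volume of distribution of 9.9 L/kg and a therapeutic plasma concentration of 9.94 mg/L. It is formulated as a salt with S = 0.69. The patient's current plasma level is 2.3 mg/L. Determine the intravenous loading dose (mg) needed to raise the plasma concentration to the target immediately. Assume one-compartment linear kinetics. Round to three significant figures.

Total Vd = 9.9 × 86 = 851.4 L
Concentration deficit ΔC = 9.94 − 2.3 = 7.640 mg/L
LD = Vd × ΔC / S = 851.4 × 7.640 / 0.69 = 9427 mg

9430 mg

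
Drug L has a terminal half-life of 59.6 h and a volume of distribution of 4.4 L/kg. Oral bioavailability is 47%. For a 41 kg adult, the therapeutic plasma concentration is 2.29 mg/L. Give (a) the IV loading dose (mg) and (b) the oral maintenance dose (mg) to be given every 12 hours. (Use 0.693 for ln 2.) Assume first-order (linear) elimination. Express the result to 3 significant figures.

Total Vd = 4.4 × 41 = 180.4 L
LD = Vd × C = 180.4 × 2.29 = 413.1 mg
CL = 0.693 × Vd / t½ = 0.693 × 180.4 / 59.6 = 2.098 L/h
D = CL × Css × τ / F = 2.098 × 2.29 × 12 / 0.47 = 122.7 mg

(a) 413 mg; (b) 123 mg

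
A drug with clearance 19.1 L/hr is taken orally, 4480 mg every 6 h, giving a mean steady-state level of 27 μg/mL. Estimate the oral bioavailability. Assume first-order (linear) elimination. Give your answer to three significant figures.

F·D/τ = CL·Css at steady state → F = CL·Css·τ / D.
F = 19.1 × 27 × 6 / 4480 = 0.691

0.691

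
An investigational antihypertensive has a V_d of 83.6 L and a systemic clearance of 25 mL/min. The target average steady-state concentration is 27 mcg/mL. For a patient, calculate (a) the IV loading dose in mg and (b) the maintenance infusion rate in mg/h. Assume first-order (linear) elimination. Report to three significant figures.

LD = Vd · C_target = 83.60 × 27 = 2257 mg
CL = 25 mL/min × 60/1000 = 1.500 L/h
Infusion rate = 1.500 L/h × 27 mg/L = 40.50 mg/h

(a) 2260 mg; (b) 40.5 mg/h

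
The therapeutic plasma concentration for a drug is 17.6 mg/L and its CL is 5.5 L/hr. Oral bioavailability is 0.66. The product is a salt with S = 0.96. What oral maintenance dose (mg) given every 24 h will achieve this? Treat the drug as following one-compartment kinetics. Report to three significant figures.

3670 mg

At steady state, dose per interval replaces the amount cleared in that interval: F·S·D/τ = CL·Css.
D = CL × Css × τ / F / S = 5.500 × 17.6 × 24 / 0.66 / 0.96 = 3667 mg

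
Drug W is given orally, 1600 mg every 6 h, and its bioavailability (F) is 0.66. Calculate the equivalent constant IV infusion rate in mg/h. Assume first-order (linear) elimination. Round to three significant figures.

176 mg/h

Equivalent systemic input: infusion rate = F·D/τ.
Rate = 0.66 × 1600 / 6 = 176.0 mg/h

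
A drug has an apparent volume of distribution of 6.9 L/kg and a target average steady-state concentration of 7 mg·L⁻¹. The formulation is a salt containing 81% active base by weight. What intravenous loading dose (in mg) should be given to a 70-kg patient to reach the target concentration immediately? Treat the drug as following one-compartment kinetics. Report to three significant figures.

4170 mg

Total Vd = 6.9 × 70 = 483.0 L
LD = Vd × C / S = 483.0 × 7.000 / 0.81 = 4174 mg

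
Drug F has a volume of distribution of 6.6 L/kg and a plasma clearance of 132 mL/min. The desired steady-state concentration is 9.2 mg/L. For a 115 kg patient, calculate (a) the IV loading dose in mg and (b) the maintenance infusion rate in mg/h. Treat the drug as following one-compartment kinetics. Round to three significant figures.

(a) 6980 mg; (b) 72.9 mg/h

Vd = 6.6 L/kg × 115 kg = 759.0 L
Loading: fill Vd to C_target → 759.0 L × 9.2 mg/L = 6983 mg
CL = 132 mL/min = 132 × 0.06 = 7.920 L/h
Maintenance infusion rate = CL × Css = 7.920 × 9.2 = 72.86 mg/h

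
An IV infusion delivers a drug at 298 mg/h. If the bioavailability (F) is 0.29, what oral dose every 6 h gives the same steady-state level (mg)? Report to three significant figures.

6170 mg

To maintain the same Css, the systemic dosing rate must be unchanged: F·D/τ = infusion rate.
D = rate × τ / F = 298 × 6 / 0.29 = 6166 mg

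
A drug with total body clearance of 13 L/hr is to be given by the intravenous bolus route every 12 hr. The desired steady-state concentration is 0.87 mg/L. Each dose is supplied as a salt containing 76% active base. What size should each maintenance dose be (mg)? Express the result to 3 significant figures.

179 mg

D = CL × Css × τ / S = 13.00 × 0.87 × 12 / 0.76 = 178.6 mg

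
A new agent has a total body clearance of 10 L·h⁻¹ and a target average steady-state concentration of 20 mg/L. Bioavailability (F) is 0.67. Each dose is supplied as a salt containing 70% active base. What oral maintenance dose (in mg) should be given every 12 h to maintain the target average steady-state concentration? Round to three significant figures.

D = CL × Css × τ / F / S = 10.00 × 20 × 12 / 0.67 / 0.7 = 5117 mg

5120 mg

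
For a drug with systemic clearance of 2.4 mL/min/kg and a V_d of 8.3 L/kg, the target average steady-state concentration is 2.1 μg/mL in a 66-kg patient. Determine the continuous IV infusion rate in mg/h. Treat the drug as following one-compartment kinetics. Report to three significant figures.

20.0 mg/h

CL = 2.4 mL/min/kg × 66 kg = 158.4 mL/min = 158.4 × 60/1000 = 9.504 L/h
Rate = CL × Css = 9.504 × 2.1 = 19.96 mg/h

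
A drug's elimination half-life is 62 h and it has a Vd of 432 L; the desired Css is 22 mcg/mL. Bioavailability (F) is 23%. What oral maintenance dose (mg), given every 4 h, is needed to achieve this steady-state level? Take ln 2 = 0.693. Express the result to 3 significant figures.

k = 0.693/62 = 0.01118 h⁻¹, so CL = k·Vd = 0.01118 × 432.0 = 4.830 L/h
D = CL × Css × τ / F = 4.830 × 22 × 4 / 0.23 = 1848 mg

1850 mg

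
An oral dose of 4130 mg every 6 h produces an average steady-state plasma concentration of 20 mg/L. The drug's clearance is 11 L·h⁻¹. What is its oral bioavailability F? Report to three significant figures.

F·D/τ = CL·Css at steady state → F = CL·Css·τ / D.
F = 11 × 20 × 6 / 4130 = 0.320

0.320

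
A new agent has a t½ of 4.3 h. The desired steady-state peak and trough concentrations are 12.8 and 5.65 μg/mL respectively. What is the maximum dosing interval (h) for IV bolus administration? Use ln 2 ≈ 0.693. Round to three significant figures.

k = 0.693 / t½ = 0.693 / 4.3 = 0.1612 h⁻¹
Between IV bolus doses, concentration decays as C = C₀·e^(−kτ), so C_peak/C_trough = e^(kτ).
τ_max = ln(C_peak/C_trough) / k = ln(12.8/5.65) / 0.1612 = 0.8178 / 0.1612 = 5.073 h

5.07 h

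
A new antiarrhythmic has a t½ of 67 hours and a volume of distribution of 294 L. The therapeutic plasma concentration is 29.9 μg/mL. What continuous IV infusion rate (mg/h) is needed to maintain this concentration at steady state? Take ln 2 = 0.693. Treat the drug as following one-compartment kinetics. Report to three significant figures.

90.9 mg/h

CL = 0.693 × Vd / t½ = 0.693 × 294.0 / 67 = 3.041 L/h
Infusion rate = CL × Css = 3.041 × 29.9 = 90.93 mg/h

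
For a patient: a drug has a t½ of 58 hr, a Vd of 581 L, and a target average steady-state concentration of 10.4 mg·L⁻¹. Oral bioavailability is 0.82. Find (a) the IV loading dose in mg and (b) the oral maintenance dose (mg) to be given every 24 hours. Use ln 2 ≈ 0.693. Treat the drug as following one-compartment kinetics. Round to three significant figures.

LD = Vd × C = 581.0 × 10.4 = 6042 mg
CL = 0.693 × Vd / t½ = 0.693 × 581.0 / 58 = 6.942 L/h
D = CL × Css × τ / F = 6.942 × 10.4 × 24 / 0.82 = 2113 mg

(a) 6040 mg; (b) 2110 mg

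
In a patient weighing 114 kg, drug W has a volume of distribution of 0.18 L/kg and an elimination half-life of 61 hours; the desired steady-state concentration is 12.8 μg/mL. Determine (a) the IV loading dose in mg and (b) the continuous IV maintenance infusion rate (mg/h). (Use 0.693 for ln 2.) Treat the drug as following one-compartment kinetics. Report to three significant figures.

Vd(total) = 114 kg × 0.18 L/kg = 20.52 L
LD = Vd × C = 20.52 × 12.8 = 262.7 mg
CL = 0.693 × Vd / t½ = 0.693 × 20.52 / 61 = 0.2331 L/h
Infusion rate = CL × Css = 0.2331 × 12.8 = 2.984 mg/h

(a) 263 mg; (b) 2.98 mg/h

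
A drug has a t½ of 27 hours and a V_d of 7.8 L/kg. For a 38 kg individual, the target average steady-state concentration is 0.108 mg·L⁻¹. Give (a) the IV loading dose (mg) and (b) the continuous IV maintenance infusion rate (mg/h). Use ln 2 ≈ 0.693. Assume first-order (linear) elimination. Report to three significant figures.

Vd(total) = 38 kg × 7.8 L/kg = 296.4 L
LD = Vd × C = 296.4 × 0.108 = 32.01 mg
CL = 0.693 × Vd / t½ = 0.693 × 296.4 / 27 = 7.608 L/h
Infusion rate = CL × Css = 7.608 × 0.108 = 0.8217 mg/h

(a) 32.0 mg; (b) 0.822 mg/h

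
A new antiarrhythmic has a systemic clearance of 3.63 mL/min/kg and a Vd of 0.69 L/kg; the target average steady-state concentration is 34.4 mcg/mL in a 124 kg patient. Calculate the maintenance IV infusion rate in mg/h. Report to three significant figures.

929 mg/h

CL = 3.63 mL/min/kg × 124 kg = 450.1 mL/min = 450.1 × 60/1000 = 27.01 L/h
At steady state, infusion rate equals elimination rate: rate in = CL × Css.
Rate = CL × Css = 27.01 × 34.4 = 929.1 mg/h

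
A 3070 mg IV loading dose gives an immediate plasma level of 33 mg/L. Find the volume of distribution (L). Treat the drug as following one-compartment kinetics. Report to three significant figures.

93.0 L

Immediately after an IV bolus, C₀ = Dose / Vd, so Vd = Dose / C₀.
Vd = 3070 / 33 = 93.03 L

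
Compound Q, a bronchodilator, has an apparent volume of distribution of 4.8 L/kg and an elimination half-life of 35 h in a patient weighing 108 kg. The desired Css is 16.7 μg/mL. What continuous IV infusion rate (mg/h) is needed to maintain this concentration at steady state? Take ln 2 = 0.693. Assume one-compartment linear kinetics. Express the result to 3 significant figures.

171 mg/h

Vd(total) = 108 kg × 4.8 L/kg = 518.4 L
CL = ln 2 · Vd / t½ = 0.693 × 518.4 / 35 = 10.26 L/h
Infusion rate = CL × Css = 10.26 × 16.7 = 171.3 mg/h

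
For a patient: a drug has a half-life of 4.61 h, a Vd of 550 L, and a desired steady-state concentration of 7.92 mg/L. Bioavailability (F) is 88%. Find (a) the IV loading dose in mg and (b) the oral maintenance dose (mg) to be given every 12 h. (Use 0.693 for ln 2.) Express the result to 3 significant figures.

LD = Vd × C = 550.0 × 7.92 = 4356 mg
CL = 0.693 × Vd / t½ = 0.693 × 550.0 / 4.61 = 82.68 L/h
D = CL × Css × τ / F = 82.68 × 7.92 × 12 / 0.88 = 8929 mg

(a) 4360 mg; (b) 8930 mg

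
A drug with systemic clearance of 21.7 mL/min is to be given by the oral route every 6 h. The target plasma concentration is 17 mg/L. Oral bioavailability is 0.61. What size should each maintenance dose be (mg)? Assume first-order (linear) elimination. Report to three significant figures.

Convert clearance: 21.7 mL/min × 60 min/h ÷ 1000 mL/L = 1.302 L/h
D = CL × Css × τ / F = 1.302 × 17 × 6 / 0.61 = 217.7 mg

218 mg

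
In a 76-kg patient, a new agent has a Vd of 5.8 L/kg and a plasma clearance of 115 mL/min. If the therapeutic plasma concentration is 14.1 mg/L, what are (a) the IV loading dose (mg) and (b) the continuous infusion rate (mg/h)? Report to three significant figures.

Vd = 5.8 L/kg × 76 kg = 440.8 L
Loading dose = Vd × C = 440.8 × 14.1 = 6215 mg
Convert clearance: 115 mL/min × 60 min/h ÷ 1000 mL/L = 6.900 L/h
Maintenance: replace elimination → rate = CL × Css = 6.900 × 14.1 = 97.29 mg/h

(a) 6220 mg; (b) 97.3 mg/h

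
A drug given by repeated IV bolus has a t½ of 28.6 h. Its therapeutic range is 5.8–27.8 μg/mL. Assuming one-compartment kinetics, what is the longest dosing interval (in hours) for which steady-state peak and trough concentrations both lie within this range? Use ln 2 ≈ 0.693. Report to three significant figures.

k = 0.693 / t½ = 0.693 / 28.6 = 0.02423 h⁻¹
Between IV bolus doses, concentration decays as C = C₀·e^(−kτ), so C_peak/C_trough = e^(kτ).
τ_max = ln(C_peak/C_trough) / k = ln(27.8/5.8) / 0.02423 = 1.567 / 0.02423 = 64.67 h

64.7 h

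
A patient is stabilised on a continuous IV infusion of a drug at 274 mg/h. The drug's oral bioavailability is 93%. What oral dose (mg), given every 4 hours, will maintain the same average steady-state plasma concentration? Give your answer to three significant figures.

1180 mg

To maintain the same Css, the systemic dosing rate must be unchanged: F·D/τ = infusion rate.
D = rate × τ / F = 274 × 4 / 0.93 = 1178 mg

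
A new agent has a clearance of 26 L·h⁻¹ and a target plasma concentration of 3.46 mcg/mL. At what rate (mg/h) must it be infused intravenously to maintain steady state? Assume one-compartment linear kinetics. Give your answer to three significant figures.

90.0 mg/h

At steady state, infusion rate equals elimination rate: rate in = CL × Css.
R₀ = 26.00 × 3.46 = 89.96 mg/h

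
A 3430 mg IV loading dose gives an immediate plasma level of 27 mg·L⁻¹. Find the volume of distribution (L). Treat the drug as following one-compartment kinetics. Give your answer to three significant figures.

Immediately after an IV bolus, C₀ = Dose / Vd, so Vd = Dose / C₀.
Vd = 3430 / 27 = 127.0 L

127 L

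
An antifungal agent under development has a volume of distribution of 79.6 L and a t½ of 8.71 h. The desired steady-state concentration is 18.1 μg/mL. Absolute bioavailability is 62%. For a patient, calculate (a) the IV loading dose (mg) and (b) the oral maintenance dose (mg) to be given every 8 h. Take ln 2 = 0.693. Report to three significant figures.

(a) 1440 mg; (b) 1480 mg

LD = Vd × C = 79.60 × 18.1 = 1441 mg
CL = 0.693 × Vd / t½ = 0.693 × 79.60 / 8.71 = 6.333 L/h
D = CL × Css × τ / F = 6.333 × 18.1 × 8 / 0.62 = 1479 mg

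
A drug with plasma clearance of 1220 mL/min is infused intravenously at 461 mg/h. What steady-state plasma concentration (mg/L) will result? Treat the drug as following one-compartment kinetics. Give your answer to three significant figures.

CL = 1220 mL/min = 1220 × 0.06 = 73.20 L/h
Css = rate / CL = 461 / 73.20 = 6.298 mg/L

6.30 mg/L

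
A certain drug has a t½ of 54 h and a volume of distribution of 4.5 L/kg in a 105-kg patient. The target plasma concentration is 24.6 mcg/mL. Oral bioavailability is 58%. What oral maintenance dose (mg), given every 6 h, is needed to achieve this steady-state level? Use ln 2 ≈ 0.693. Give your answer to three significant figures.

1540 mg

Vd(total) = 105 kg × 4.5 L/kg = 472.5 L
k = 0.693/54 = 0.01283 h⁻¹, so CL = k·Vd = 0.01283 × 472.5 = 6.062 L/h
D = CL × Css × τ / F = 6.062 × 24.6 × 6 / 0.58 = 1543 mg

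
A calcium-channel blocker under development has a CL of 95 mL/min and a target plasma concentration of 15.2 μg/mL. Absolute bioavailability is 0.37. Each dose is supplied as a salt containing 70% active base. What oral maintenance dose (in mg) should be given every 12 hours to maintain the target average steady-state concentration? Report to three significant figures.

4010 mg

CL = 95 mL/min = 95 × 0.06 = 5.700 L/h
D = CL × Css × τ / F / S = 5.700 × 15.2 × 12 / 0.37 / 0.7 = 4014 mg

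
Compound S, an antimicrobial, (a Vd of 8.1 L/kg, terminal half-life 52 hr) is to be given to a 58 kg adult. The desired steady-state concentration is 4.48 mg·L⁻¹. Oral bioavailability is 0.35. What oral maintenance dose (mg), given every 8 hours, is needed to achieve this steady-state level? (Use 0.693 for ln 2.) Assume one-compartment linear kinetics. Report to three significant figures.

Vd = 8.1 L/kg × 58 kg = 469.8 L
k = 0.693/52 = 0.01333 h⁻¹, so CL = k·Vd = 0.01333 × 469.8 = 6.262 L/h
D = CL × Css × τ / F = 6.262 × 4.48 × 8 / 0.35 = 641.2 mg

641 mg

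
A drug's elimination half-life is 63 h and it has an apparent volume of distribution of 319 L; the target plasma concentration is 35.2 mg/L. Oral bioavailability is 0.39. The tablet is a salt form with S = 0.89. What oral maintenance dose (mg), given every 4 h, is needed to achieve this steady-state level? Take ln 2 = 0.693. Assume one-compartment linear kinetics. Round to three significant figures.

CL = ln 2 · Vd / t½ = 0.693 × 319.0 / 63 = 3.509 L/h
D = CL × Css × τ / F / S = 3.509 × 35.2 × 4 / 0.39 / 0.89 = 1423 mg

1420 mg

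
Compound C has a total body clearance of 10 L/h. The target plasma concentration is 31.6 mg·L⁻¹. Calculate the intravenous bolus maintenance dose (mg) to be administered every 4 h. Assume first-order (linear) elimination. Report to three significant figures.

D = CL × Css × τ = 10.00 × 31.6 × 4 = 1264 mg

1260 mg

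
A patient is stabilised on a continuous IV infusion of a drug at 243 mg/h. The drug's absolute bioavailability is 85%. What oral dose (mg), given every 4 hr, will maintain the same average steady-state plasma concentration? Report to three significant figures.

1140 mg

To maintain the same Css, the systemic dosing rate must be unchanged: F·D/τ = infusion rate.
D = rate × τ / F = 243 × 4 / 0.85 = 1144 mg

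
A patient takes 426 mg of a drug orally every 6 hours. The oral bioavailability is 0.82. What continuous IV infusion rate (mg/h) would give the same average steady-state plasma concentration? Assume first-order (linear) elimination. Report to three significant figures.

58.2 mg/h

Equivalent systemic input: infusion rate = F·D/τ.
Rate = 0.82 × 426 / 6 = 58.22 mg/h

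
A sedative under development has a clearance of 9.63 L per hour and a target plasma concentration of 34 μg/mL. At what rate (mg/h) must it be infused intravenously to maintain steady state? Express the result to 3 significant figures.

327 mg/h

At steady state, infusion rate equals elimination rate: rate in = CL × Css.
Infusion rate = CL · Css = 9.630 L/h × 34 mg/L = 327.4 mg/h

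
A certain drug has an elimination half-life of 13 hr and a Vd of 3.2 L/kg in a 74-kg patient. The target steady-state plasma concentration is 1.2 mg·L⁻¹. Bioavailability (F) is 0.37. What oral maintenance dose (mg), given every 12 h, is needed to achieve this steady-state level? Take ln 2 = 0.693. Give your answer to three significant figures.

Vd = 3.2 L/kg × 74 kg = 236.8 L
CL = 0.693 × Vd / t½ = 0.693 × 236.8 / 13 = 12.62 L/h
D = CL × Css × τ / F = 12.62 × 1.2 × 12 / 0.37 = 491.2 mg

491 mg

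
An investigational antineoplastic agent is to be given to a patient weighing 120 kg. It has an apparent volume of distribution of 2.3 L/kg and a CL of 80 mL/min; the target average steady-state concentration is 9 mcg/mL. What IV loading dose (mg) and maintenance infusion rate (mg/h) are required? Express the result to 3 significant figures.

(a) 2480 mg; (b) 43.2 mg/h

Vd(total) = 120 kg × 2.3 L/kg = 276.0 L
Loading dose = Vd × C = 276.0 × 9 = 2484 mg
CL = 80 mL/min = 80 × 0.06 = 4.800 L/h
Maintenance infusion rate = CL × Css = 4.800 × 9 = 43.20 mg/h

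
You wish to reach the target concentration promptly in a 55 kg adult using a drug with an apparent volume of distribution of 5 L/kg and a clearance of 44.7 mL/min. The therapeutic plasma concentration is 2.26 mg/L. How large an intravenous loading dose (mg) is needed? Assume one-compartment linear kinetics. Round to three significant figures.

622 mg

Total Vd = 5 × 55 = 275.0 L
LD = Vd × C = 275.0 × 2.260 = 621.5 mg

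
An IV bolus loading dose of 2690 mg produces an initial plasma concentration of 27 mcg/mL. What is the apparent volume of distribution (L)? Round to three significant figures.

99.6 L

Immediately after an IV bolus, C₀ = Dose / Vd, so Vd = Dose / C₀.
Vd = 2690 / 27 = 99.63 L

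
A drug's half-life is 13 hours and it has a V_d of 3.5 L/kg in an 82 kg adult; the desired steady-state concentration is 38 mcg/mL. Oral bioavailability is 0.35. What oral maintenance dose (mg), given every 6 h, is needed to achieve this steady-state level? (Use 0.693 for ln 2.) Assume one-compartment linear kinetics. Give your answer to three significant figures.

9970 mg

Total Vd = 3.5 × 82 = 287.0 L
CL = 0.693 × Vd / t½ = 0.693 × 287.0 / 13 = 15.30 L/h
D = CL × Css × τ / F = 15.30 × 38 × 6 / 0.35 = 9967 mg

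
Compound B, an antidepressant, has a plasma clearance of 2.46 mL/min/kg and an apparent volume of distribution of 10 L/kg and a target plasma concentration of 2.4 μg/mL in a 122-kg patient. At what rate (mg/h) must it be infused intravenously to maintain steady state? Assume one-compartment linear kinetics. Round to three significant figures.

43.2 mg/h

CL = 2.46 mL/min/kg × 122 kg = 300.1 mL/min = 300.1 × 60/1000 = 18.01 L/h
R₀ = 18.01 × 2.4 = 43.22 mg/h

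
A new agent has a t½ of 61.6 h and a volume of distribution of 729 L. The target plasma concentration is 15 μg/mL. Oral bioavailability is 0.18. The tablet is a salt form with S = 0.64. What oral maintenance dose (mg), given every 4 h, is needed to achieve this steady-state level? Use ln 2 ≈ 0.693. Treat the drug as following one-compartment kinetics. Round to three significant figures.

CL = ln 2 · Vd / t½ = 0.693 × 729.0 / 61.6 = 8.201 L/h
D = CL × Css × τ / F / S = 8.201 × 15 × 4 / 0.18 / 0.64 = 4271 mg

4270 mg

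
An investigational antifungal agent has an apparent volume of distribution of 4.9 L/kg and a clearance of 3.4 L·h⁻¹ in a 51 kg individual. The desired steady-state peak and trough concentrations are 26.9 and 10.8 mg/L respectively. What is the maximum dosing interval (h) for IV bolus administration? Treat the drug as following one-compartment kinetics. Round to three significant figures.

Total Vd = 4.9 × 51 = 249.9 L
k = CL / Vd = 3.400 / 249.9 = 0.01361 h⁻¹
Between IV bolus doses, concentration decays as C = C₀·e^(−kτ), so C_peak/C_trough = e^(kτ).
τ_max = ln(C_peak/C_trough) / k = ln(26.9/10.8) / 0.01361 = 0.9126 / 0.01361 = 67.05 h

67.1 h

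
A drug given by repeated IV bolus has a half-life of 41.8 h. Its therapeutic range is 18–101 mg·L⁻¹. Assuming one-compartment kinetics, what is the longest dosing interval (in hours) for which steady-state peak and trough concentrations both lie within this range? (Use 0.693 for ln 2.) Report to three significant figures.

104 h

k = 0.693 / t½ = 0.693 / 41.8 = 0.01658 h⁻¹
Between IV bolus doses, concentration decays as C = C₀·e^(−kτ), so C_peak/C_trough = e^(kτ).
τ_max = ln(C_peak/C_trough) / k = ln(101/18) / 0.01658 = 1.725 / 0.01658 = 104.0 h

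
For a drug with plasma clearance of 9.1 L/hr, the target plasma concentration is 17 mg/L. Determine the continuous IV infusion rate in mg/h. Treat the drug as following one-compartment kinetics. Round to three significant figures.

R₀ = 9.100 × 17 = 154.7 mg/h

155 mg/h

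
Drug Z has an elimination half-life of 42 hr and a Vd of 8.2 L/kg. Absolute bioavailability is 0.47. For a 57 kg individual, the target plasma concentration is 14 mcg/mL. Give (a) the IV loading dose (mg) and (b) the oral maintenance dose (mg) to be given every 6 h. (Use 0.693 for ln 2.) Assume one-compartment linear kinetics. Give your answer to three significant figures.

Vd(total) = 57 kg × 8.2 L/kg = 467.4 L
LD = Vd × C = 467.4 × 14 = 6544 mg
CL = 0.693 × Vd / t½ = 0.693 × 467.4 / 42 = 7.712 L/h
D = CL × Css × τ / F = 7.712 × 14 × 6 / 0.47 = 1378 mg

(a) 6540 mg; (b) 1380 mg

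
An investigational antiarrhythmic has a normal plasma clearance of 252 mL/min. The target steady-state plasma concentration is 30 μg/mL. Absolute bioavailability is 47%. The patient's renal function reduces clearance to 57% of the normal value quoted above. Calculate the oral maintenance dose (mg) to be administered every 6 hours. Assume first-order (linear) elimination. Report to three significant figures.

3300 mg

Convert clearance: 252 mL/min × 60 min/h ÷ 1000 mL/L = 15.12 L/h
Patient clearance = 0.57 × 15.12 = 8.618 L/h
D = CL × Css × τ / F = 8.618 × 30 × 6 / 0.47 = 3301 mg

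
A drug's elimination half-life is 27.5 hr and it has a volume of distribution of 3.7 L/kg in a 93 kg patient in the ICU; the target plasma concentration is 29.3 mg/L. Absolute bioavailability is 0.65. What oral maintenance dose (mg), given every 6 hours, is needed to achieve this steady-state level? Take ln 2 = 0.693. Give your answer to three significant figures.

Total Vd = 3.7 × 93 = 344.1 L
CL = ln 2 · Vd / t½ = 0.693 × 344.1 / 27.5 = 8.671 L/h
D = CL × Css × τ / F = 8.671 × 29.3 × 6 / 0.65 = 2345 mg

2350 mg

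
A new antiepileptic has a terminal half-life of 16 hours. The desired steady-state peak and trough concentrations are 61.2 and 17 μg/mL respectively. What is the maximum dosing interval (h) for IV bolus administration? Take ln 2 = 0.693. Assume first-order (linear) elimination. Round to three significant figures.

k = 0.693 / t½ = 0.693 / 16 = 0.04331 h⁻¹
Between IV bolus doses, concentration decays as C = C₀·e^(−kτ), so C_peak/C_trough = e^(kτ).
τ_max = ln(C_peak/C_trough) / k = ln(61.2/17) / 0.04331 = 1.281 / 0.04331 = 29.58 h

29.6 h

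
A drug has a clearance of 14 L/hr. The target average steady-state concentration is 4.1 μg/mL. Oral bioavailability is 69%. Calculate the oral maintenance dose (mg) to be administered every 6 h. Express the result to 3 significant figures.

499 mg

D = CL × Css × τ / F = 14.00 × 4.1 × 6 / 0.69 = 499.1 mg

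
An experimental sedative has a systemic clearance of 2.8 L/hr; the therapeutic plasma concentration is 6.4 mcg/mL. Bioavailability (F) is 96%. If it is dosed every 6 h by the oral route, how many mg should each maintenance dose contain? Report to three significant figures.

112 mg

At steady state, dose per interval replaces the amount cleared in that interval: F·D/τ = CL·Css.
D = CL × Css × τ / F = 2.800 × 6.4 × 6 / 0.96 = 112.0 mg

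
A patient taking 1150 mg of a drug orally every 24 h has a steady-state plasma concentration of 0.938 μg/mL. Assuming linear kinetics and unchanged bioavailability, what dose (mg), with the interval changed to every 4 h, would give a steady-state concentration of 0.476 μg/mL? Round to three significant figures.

97.3 mg

With linear kinetics, Css is proportional to dose rate (D/τ) at fixed clearance.
D₂ = D₁ × (Css,target / Css,current) × (τ₂/τ₁) = 1150 × (0.476/0.938) × (4/24) = 97.26 mg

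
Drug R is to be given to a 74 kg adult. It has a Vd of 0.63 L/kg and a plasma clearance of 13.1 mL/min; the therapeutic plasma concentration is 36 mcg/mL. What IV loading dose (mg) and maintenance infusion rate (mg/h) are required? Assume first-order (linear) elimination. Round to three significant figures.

(a) 1680 mg; (b) 28.3 mg/h

Vd = 0.63 L/kg × 74 kg = 46.62 L
Loading dose = Vd × C = 46.62 × 36 = 1678 mg
CL = 13.1 mL/min × 60/1000 = 0.7860 L/h
Maintenance infusion rate = CL × Css = 0.7860 × 36 = 28.30 mg/h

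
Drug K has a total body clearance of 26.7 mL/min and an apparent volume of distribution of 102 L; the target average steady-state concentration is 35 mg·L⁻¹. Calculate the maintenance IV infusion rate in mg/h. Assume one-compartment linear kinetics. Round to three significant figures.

CL = 26.7 mL/min × 60/1000 = 1.602 L/h
Maintenance depends on clearance, not Vd — rate in must match rate out.
R₀ = 1.602 × 35 = 56.07 mg/h

56.1 mg/h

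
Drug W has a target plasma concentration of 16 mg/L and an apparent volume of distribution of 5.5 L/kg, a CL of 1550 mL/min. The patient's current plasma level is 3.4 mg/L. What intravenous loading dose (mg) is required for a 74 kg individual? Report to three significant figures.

5130 mg

Total Vd = 5.5 × 74 = 407.0 L
Concentration deficit ΔC = 16 − 3.4 = 12.60 mg/L
LD = Vd × ΔC = 407.0 × 12.60 = 5128 mg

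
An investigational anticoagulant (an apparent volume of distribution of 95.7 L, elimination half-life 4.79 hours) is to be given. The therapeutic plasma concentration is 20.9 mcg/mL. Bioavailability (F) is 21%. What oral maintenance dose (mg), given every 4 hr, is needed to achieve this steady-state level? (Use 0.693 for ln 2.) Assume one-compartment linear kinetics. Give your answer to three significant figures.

k = 0.693/4.79 = 0.1447 h⁻¹, so CL = k·Vd = 0.1447 × 95.70 = 13.85 L/h
D = CL × Css × τ / F = 13.85 × 20.9 × 4 / 0.21 = 5514 mg

5510 mg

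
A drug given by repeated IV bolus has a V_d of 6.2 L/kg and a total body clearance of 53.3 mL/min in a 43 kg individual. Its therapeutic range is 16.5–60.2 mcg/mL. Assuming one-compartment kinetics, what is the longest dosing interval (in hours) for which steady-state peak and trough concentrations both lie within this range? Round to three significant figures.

Total Vd = 6.2 × 43 = 266.6 L
CL = 53.3 mL/min × 60/1000 = 3.198 L/h
k = CL / Vd = 3.198 / 266.6 = 0.01200 h⁻¹
Between IV bolus doses, concentration decays as C = C₀·e^(−kτ), so C_peak/C_trough = e^(kτ).
τ_max = ln(C_peak/C_trough) / k = ln(60.2/16.5) / 0.01200 = 1.294 / 0.01200 = 107.8 h

108 h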